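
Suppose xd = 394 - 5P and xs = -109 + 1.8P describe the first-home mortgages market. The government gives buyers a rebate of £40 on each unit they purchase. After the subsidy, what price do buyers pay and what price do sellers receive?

Pre-subsidy: 394 - 5P = -109 + 1.8P gives P* = 2515/34, x* = 821/34.
With the rebate, buyers effectively pay Pb = Ps − 40, where Ps is the price sellers receive.
Demand in terms of Ps becomes xd = 394 − 5(Ps − 40) = 594 - 5Ps. Setting this equal to supply: 594 - 5Ps = -109 + 1.8Ps, so Ps = 3515/34.
Buyers pay Pb = 3515/34 − 40 = 2155/34; x' = -109 + 1.8·(3515/34) = 2621/34.

Buyers pay 2155/34; sellers receive 3515/34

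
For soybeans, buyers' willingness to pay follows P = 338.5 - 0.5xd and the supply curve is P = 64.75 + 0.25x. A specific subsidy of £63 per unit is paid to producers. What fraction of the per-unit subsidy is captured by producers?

Pre-subsidy: 338.5 - 0.5x = 64.75 + 0.25x gives x* = 365 and P* = 156.
With the subsidy, sellers receive Ps = Pb + 63 for each unit, where Pb is the price buyers pay.
On the curves, Pb = 338.5 - 0.5x and Ps = 64.75 + 0.25x; the wedge Ps − Pb = 63 gives 64.75 + 0.25x − (338.5 - 0.5x) = 63, so x' = 449.
Then Pb = 338.5 − 0.5·449 = 114 and Ps = 64.75 + 0.25·449 = 177.
Buyers' price falls by P* − Pb = 156 − 114 = 42; sellers' price rises by Ps − P* = 177 − 156 = 21.
So producers capture 21/63 = 1/3 of each unit of subsidy.

Producer share = 1/3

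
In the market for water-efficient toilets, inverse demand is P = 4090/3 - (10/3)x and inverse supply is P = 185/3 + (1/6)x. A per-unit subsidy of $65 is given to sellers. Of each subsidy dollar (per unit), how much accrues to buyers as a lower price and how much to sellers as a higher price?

Pre-subsidy: 4090/3 - (10/3)x = 185/3 + (1/6)x gives x* = 7810/21 and P* = 7790/63.
With the subsidy, sellers receive Ps = Pb + 65 for each unit, where Pb is the price buyers pay.
On the curves, Pb = 4090/3 - (10/3)x and Ps = 185/3 + (1/6)x; the wedge Ps − Pb = 65 gives 185/3 + (1/6)x − (4090/3 - (10/3)x) = 65, so x' = 8200/21.
Then Pb = 4090/3 − (10/3)·(8200/21) = 3890/63 and Ps = 185/3 + (1/6)·(8200/21) = 7985/63.
Buyers' price falls by P* − Pb = 7790/63 − 3890/63 = 1300/21; sellers' price rises by Ps − P* = 7985/63 − 7790/63 = 65/21.

Buyers gain 1300/21 per unit; sellers gain 65/21 per unit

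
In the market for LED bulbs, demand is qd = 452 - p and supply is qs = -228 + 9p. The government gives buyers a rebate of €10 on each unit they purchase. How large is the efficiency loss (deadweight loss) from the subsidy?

Deadweight loss = €45

Pre-subsidy: 452 - p = -228 + 9p gives p* = 68, q* = 384.
With the rebate, buyers effectively pay pb = ps − 10, where ps is the price sellers receive.
Demand in terms of ps becomes qd = 452 − 1(ps − 10) = 462 - ps. Setting this equal to supply: 462 - ps = -228 + 9ps, so ps = 69.
Buyers pay pb = 69 − 10 = 59; q' = -228 + 9·69 = 393.
The subsidy expands output by 393 − 384 = 9 past the efficient level; on those units the gap between marginal cost and willingness to pay runs from 0 up to 10.
DWL = ½ × 10 × 9 = 45.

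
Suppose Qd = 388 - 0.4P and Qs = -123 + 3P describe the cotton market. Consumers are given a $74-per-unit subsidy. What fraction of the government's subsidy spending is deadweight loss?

DWL / government spending = 37/1003

Pre-subsidy: 388 - 0.4P = -123 + 3P gives P* = 2555/17, Q* = 5574/17.
With the rebate, buyers effectively pay Pb = Ps − 74, where Ps is the price sellers receive.
Demand in terms of Ps becomes Qd = 388 − 0.4(Ps − 74) = 417.6 - 0.4Ps. Setting this equal to supply: 417.6 - 0.4Ps = -123 + 3Ps, so Ps = 159.
Buyers pay Pb = 159 − 74 = 85; Q' = -123 + 3·159 = 354.
ΔCS = ½(5574/17 + 354)(2555/17 − 85) = 6433560/289; ΔPS = ½(5574/17 + 354)(159 − 2555/17) = 857808/289.
Government spending = 74 × 354 = 26196.
DWL = ½ × 74 × (354 − 5574/17) = 16428/17; fraction = (16428/17) / 26196 = 37/1003.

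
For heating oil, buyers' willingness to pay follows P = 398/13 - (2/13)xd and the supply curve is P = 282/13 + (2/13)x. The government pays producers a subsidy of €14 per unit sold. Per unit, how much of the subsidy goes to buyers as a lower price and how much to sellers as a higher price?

Pre-subsidy: 398/13 - (2/13)x = 282/13 + (2/13)x gives x* = 29 and P* = 340/13.
With the subsidy, sellers receive Ps = Pb + 14 for each unit, where Pb is the price buyers pay.
On the curves, Pb = 398/13 - (2/13)x and Ps = 282/13 + (2/13)x; the wedge Ps − Pb = 14 gives 282/13 + (2/13)x − (398/13 - (2/13)x) = 14, so x' = 74.5.
Then Pb = 398/13 − (2/13)·74.5 = 249/13 and Ps = 282/13 + (2/13)·74.5 = 431/13.
Buyers' price falls by P* − Pb = 340/13 − 249/13 = 7; sellers' price rises by Ps − P* = 431/13 − 340/13 = 7.

Buyers gain €7 per unit; sellers gain €7 per unit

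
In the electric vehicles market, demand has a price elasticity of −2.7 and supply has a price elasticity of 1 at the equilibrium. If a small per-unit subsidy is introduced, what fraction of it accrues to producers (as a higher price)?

For a small subsidy around the equilibrium, the benefit split depends on the relative slopes, which at a point are proportional to the elasticities.
Buyer share = εs/(εs + |εd|) = 1/(1 + 2.7) = 10/37; seller share = |εd|/(εs + |εd|) = 27/37.
So producers capture 27/37 of the subsidy.

Producer share = 27/37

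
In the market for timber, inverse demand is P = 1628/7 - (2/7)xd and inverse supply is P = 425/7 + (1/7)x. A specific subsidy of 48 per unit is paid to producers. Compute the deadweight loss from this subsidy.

Pre-subsidy: 1628/7 - (2/7)x = 425/7 + (1/7)x gives x* = 401 and P* = 118.
With the subsidy, sellers receive Ps = Pb + 48 for each unit, where Pb is the price buyers pay.
On the curves, Pb = 1628/7 - (2/7)x and Ps = 425/7 + (1/7)x; the wedge Ps − Pb = 48 gives 425/7 + (1/7)x − (1628/7 - (2/7)x) = 48, so x' = 513.
Then Pb = 1628/7 − (2/7)·513 = 86 and Ps = 425/7 + (1/7)·513 = 134.
The subsidy expands output by 513 − 401 = 112 past the efficient level; on those units the gap between marginal cost and willingness to pay runs from 0 up to 48.
DWL = ½ × 48 × 112 = 2688.

Deadweight loss = 2688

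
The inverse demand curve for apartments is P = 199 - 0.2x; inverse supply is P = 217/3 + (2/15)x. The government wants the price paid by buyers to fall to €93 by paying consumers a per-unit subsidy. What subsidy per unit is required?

At a buyer price of 93, quantity demanded is 995 − 5·93 = 530.
Sellers supply 530 only when they receive Ps = 217/3 + (2/15)·530 = 143.
s = Ps − Pb = 143 − 93 = 50.

Required subsidy s = €50 per unit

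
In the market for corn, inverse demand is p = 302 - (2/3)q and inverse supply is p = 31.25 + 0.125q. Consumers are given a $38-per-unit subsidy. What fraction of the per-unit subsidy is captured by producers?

Pre-subsidy: 302 - (2/3)q = 31.25 + 0.125q gives q* = 342 and p* = 74.
With the rebate, buyers effectively pay pb = ps − 38, where ps is the price sellers receive.
On the curves, pb = 302 - (2/3)q and ps = 31.25 + 0.125q; the wedge ps − pb = 38 gives 31.25 + 0.125q − (302 - (2/3)q) = 38, so q' = 390.
Then pb = 302 − (2/3)·390 = 42 and ps = 31.25 + 0.125·390 = 80.
Buyers' price falls by p* − pb = 74 − 42 = 32; sellers' price rises by ps − p* = 80 − 74 = 6.
So producers capture 6/38 = 3/19 of each unit of subsidy.

Producer share = 3/19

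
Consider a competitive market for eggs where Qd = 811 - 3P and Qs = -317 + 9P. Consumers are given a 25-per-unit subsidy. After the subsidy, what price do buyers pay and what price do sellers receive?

Buyers pay 75.25; sellers receive 100.25

Pre-subsidy: 811 - 3P = -317 + 9P gives P* = 94, Q* = 529.
With the rebate, buyers effectively pay Pb = Ps − 25, where Ps is the price sellers receive.
Demand in terms of Ps becomes Qd = 811 − 3(Ps − 25) = 886 - 3Ps. Setting this equal to supply: 886 - 3Ps = -317 + 9Ps, so Ps = 100.25.
Buyers pay Pb = 100.25 − 25 = 75.25; Q' = -317 + 9·100.25 = 585.25.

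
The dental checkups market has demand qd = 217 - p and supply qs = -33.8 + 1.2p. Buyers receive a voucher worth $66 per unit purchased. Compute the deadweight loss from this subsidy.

Pre-subsidy: 217 - p = -33.8 + 1.2p gives p* = 114, q* = 103.
With the rebate, buyers effectively pay pb = ps − 66, where ps is the price sellers receive.
Demand in terms of ps becomes qd = 217 − 1(ps − 66) = 283 - ps. Setting this equal to supply: 283 - ps = -33.8 + 1.2ps, so ps = 144.
Buyers pay pb = 144 − 66 = 78; q' = -33.8 + 1.2·144 = 139.
The subsidy expands output by 139 − 103 = 36 past the efficient level; on those units the gap between marginal cost and willingness to pay runs from 0 up to 66.
DWL = ½ × 66 × 36 = 1188.

Deadweight loss = $1188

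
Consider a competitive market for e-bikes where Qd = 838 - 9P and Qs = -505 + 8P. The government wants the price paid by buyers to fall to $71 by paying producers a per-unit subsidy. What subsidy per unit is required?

Required subsidy s = $17 per unit

At a buyer price of 71, quantity demanded is 838 − 9·71 = 199.
Sellers supply 199 only when they receive Ps with -505 + 8·Ps = 199, i.e. Ps = 88.
s = Ps − Pb = 88 − 71 = 17.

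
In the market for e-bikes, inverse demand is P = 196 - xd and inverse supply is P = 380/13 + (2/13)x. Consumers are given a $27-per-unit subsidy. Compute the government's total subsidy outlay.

Government cost = $4534.2

Pre-subsidy: 196 - x = 380/13 + (2/13)x gives x* = 2168/15 and P* = 772/15.
With the rebate, buyers effectively pay Pb = Ps − 27, where Ps is the price sellers receive.
On the curves, Pb = 196 - x and Ps = 380/13 + (2/13)x; the wedge Ps − Pb = 27 gives 380/13 + (2/13)x − (196 - x) = 27, so x' = 2519/15.
Then Pb = 196 − 1·(2519/15) = 421/15 and Ps = 380/13 + (2/13)·(2519/15) = 826/15.
Government outlay = subsidy × quantity = 27 × 2519/15 = 4534.2.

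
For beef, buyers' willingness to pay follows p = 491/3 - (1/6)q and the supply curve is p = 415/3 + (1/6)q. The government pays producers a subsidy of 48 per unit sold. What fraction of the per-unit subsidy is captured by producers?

Producer share = 0.5

Pre-subsidy: 491/3 - (1/6)q = 415/3 + (1/6)q gives q* = 76 and p* = 151.
With the subsidy, sellers receive ps = pb + 48 for each unit, where pb is the price buyers pay.
On the curves, pb = 491/3 - (1/6)q and ps = 415/3 + (1/6)q; the wedge ps − pb = 48 gives 415/3 + (1/6)q − (491/3 - (1/6)q) = 48, so q' = 220.
Then pb = 491/3 − (1/6)·220 = 127 and ps = 415/3 + (1/6)·220 = 175.
Buyers' price falls by p* − pb = 151 − 127 = 24; sellers' price rises by ps − p* = 175 − 151 = 24.
So producers capture 24/48 = 0.5 of each unit of subsidy.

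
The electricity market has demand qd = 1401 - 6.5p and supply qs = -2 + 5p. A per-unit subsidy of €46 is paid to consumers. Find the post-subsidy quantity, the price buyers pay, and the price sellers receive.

q' = 738; buyers pay €102; sellers receive €148

Pre-subsidy: 1401 - 6.5p = -2 + 5p gives p* = 122, q* = 608.
With the rebate, buyers effectively pay pb = ps − 46, where ps is the price sellers receive.
Demand in terms of ps becomes qd = 1401 − 6.5(ps − 46) = 1700 - 6.5ps. Setting this equal to supply: 1700 - 6.5ps = -2 + 5ps, so ps = 148.
Buyers pay pb = 148 − 46 = 102; q' = -2 + 5·148 = 738.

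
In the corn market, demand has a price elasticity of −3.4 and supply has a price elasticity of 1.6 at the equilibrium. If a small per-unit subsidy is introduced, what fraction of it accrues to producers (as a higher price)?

For a small subsidy around the equilibrium, the benefit split depends on the relative slopes, which at a point are proportional to the elasticities.
Buyer share = εs/(εs + |εd|) = 1.6/(1.6 + 3.4) = 0.32; seller share = |εd|/(εs + |εd|) = 0.68.
So producers capture 0.68 of the subsidy.

Producer share = 0.68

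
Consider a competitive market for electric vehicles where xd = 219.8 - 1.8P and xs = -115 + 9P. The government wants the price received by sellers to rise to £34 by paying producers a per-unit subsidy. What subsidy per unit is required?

Required subsidy s = £18 per unit

At a seller price of 34, quantity supplied is -115 + 9·34 = 191.
Buyers absorb 191 only when they pay Pb with 219.8 − 1.8·Pb = 191, i.e. Pb = 16.
s = Ps − Pb = 34 − 16 = 18.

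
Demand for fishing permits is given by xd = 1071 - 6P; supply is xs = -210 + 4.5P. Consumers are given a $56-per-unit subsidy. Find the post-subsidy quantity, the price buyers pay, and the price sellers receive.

Pre-subsidy: 1071 - 6P = -210 + 4.5P gives P* = 122, x* = 339.
With the rebate, buyers effectively pay Pb = Ps − 56, where Ps is the price sellers receive.
Demand in terms of Ps becomes xd = 1071 − 6(Ps − 56) = 1407 - 6Ps. Setting this equal to supply: 1407 - 6Ps = -210 + 4.5Ps, so Ps = 154.
Buyers pay Pb = 154 − 56 = 98; x' = -210 + 4.5·154 = 483.

x' = 483; buyers pay $98; sellers receive $154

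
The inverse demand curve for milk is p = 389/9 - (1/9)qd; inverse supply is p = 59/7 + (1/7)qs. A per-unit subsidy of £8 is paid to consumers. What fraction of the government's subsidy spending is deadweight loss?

DWL / government spending = 63/674

Pre-subsidy: 389/9 - (1/9)q = 59/7 + (1/7)q gives q* = 137 and p* = 28.
With the rebate, buyers effectively pay pb = ps − 8, where ps is the price sellers receive.
On the curves, pb = 389/9 - (1/9)q and ps = 59/7 + (1/7)q; the wedge ps − pb = 8 gives 59/7 + (1/7)q − (389/9 - (1/9)q) = 8, so q' = 168.5.
Then pb = 389/9 − (1/9)·168.5 = 24.5 and ps = 59/7 + (1/7)·168.5 = 32.5.
ΔCS = ½(137 + 168.5)(28 − 24.5) = 534.625; ΔPS = ½(137 + 168.5)(32.5 − 28) = 687.375.
Government spending = 8 × 168.5 = 1348.
DWL = ½ × 8 × (168.5 − 137) = 126; fraction = 126 / 1348 = 63/674.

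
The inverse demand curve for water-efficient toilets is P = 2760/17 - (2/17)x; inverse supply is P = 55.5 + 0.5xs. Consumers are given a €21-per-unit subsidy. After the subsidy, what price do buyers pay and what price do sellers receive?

Buyers pay €138; sellers receive €159

Pre-subsidy: 2760/17 - (2/17)x = 55.5 + 0.5x gives x* = 173 and P* = 142.
With the rebate, buyers effectively pay Pb = Ps − 21, where Ps is the price sellers receive.
On the curves, Pb = 2760/17 - (2/17)x and Ps = 55.5 + 0.5x; the wedge Ps − Pb = 21 gives 55.5 + 0.5x − (2760/17 - (2/17)x) = 21, so x' = 207.
Then Pb = 2760/17 − (2/17)·207 = 138 and Ps = 55.5 + 0.5·207 = 159.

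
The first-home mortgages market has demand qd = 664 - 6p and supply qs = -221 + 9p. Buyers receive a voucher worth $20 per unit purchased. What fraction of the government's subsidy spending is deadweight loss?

DWL / government spending = 18/191

Pre-subsidy: 664 - 6p = -221 + 9p gives p* = 59, q* = 310.
With the rebate, buyers effectively pay pb = ps − 20, where ps is the price sellers receive.
Demand in terms of ps becomes qd = 664 − 6(ps − 20) = 784 - 6ps. Setting this equal to supply: 784 - 6ps = -221 + 9ps, so ps = 67.
Buyers pay pb = 67 − 20 = 47; q' = -221 + 9·67 = 382.
ΔCS = ½(310 + 382)(59 − 47) = 4152; ΔPS = ½(310 + 382)(67 − 59) = 2768.
Government spending = 20 × 382 = 7640.
DWL = ½ × 20 × (382 − 310) = 720; fraction = 720 / 7640 = 18/191.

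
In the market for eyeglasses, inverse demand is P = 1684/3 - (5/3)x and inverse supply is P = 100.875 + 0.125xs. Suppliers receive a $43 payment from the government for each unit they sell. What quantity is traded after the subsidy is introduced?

x' = 281

Pre-subsidy: 1684/3 - (5/3)x = 100.875 + 0.125x gives x* = 257 and P* = 133.
With the subsidy, sellers receive Ps = Pb + 43 for each unit, where Pb is the price buyers pay.
On the curves, Pb = 1684/3 - (5/3)x and Ps = 100.875 + 0.125x; the wedge Ps − Pb = 43 gives 100.875 + 0.125x − (1684/3 - (5/3)x) = 43, so x' = 281.
Then Pb = 1684/3 − (5/3)·281 = 93 and Ps = 100.875 + 0.125·281 = 136.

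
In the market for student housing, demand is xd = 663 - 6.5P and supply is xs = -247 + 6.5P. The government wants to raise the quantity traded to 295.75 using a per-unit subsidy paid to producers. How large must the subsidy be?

Required subsidy s = 27 per unit

At x = 295.75, invert demand for the buyer price: Pb = (663 − 295.75)/6.5 = 56.5; invert supply for the seller price: Ps = (295.75 − (-247))/6.5 = 83.5.
The subsidy must fill the gap: s = Ps − Pb = 83.5 − 56.5 = 27.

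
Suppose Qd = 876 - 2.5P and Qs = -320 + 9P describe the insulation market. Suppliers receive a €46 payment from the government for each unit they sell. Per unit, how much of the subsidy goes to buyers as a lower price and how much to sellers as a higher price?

Buyers gain €36 per unit; sellers gain €10 per unit

Pre-subsidy: 876 - 2.5P = -320 + 9P gives P* = 104, Q* = 616.
With the subsidy, sellers receive Ps = Pb + 46 for each unit, where Pb is the price buyers pay.
Supply in terms of Pb becomes Qs = -320 + 9(Pb + 46) = 94 + 9Pb. Setting this equal to demand: 876 - 2.5Pb = 94 + 9Pb, so Pb = 68.
Sellers receive Ps = 68 + 46 = 114; Q' = 876 − 2.5·68 = 706.
Buyers' price falls by P* − Pb = 104 − 68 = 36; sellers' price rises by Ps − P* = 114 − 104 = 10.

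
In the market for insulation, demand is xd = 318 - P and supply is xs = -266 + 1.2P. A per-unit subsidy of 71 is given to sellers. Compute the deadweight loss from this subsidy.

Pre-subsidy: 318 - P = -266 + 1.2P gives P* = 2920/11, x* = 578/11.
With the subsidy, sellers receive Ps = Pb + 71 for each unit, where Pb is the price buyers pay.
Supply in terms of Pb becomes xs = -266 + 1.2(Pb + 71) = -180.8 + 1.2Pb. Setting this equal to demand: 318 - Pb = -180.8 + 1.2Pb, so Pb = 2494/11.
Sellers receive Ps = 2494/11 + 71 = 3275/11; x' = 318 − 1·(2494/11) = 1004/11.
The subsidy expands output by 1004/11 − 578/11 = 426/11 past the efficient level; on those units the gap between marginal cost and willingness to pay runs from 0 up to 71.
DWL = ½ × 71 × 426/11 = 15123/11.

Deadweight loss = 15123/11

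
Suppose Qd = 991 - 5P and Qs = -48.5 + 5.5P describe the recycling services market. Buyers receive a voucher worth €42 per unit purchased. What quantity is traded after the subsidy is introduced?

Pre-subsidy: 991 - 5P = -48.5 + 5.5P gives P* = 99, Q* = 496.
With the rebate, buyers effectively pay Pb = Ps − 42, where Ps is the price sellers receive.
Demand in terms of Ps becomes Qd = 991 − 5(Ps − 42) = 1201 - 5Ps. Setting this equal to supply: 1201 - 5Ps = -48.5 + 5.5Ps, so Ps = 119.
Buyers pay Pb = 119 − 42 = 77; Q' = -48.5 + 5.5·119 = 606.

Q' = 606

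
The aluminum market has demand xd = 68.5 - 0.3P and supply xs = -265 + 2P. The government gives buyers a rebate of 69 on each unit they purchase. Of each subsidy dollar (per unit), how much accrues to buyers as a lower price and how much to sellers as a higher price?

Buyers gain 60 per unit; sellers gain 9 per unit

Pre-subsidy: 68.5 - 0.3P = -265 + 2P gives P* = 145, x* = 25.
With the rebate, buyers effectively pay Pb = Ps − 69, where Ps is the price sellers receive.
Demand in terms of Ps becomes xd = 68.5 − 0.3(Ps − 69) = 89.2 - 0.3Ps. Setting this equal to supply: 89.2 - 0.3Ps = -265 + 2Ps, so Ps = 154.
Buyers pay Pb = 154 − 69 = 85; x' = -265 + 2·154 = 43.
Buyers' price falls by P* − Pb = 145 − 85 = 60; sellers' price rises by Ps − P* = 154 − 145 = 9.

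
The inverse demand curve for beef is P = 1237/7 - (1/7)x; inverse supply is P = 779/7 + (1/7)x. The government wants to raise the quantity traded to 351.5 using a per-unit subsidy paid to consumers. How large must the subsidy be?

At x = 351.5, from the demand curve buyers pay Pb = 1237/7 − (1/7)·351.5 = 126.5; from the supply curve sellers need Ps = 779/7 + (1/7)·351.5 = 161.5.
The subsidy must fill the gap: s = Ps − Pb = 161.5 − 126.5 = 35.

Required subsidy s = 35 per unit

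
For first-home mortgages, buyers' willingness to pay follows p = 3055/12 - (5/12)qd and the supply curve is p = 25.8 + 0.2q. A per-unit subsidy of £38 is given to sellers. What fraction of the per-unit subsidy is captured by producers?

Pre-subsidy: 3055/12 - (5/12)q = 25.8 + 0.2q gives q* = 371 and p* = 100.
With the subsidy, sellers receive ps = pb + 38 for each unit, where pb is the price buyers pay.
On the curves, pb = 3055/12 - (5/12)q and ps = 25.8 + 0.2q; the wedge ps − pb = 38 gives 25.8 + 0.2q − (3055/12 - (5/12)q) = 38, so q' = 16007/37.
Then pb = 3055/12 − (5/12)·(16007/37) = 2750/37 and ps = 25.8 + 0.2·(16007/37) = 4156/37.
Buyers' price falls by p* − pb = 100 − 2750/37 = 950/37; sellers' price rises by ps − p* = 4156/37 − 100 = 456/37.
So producers capture (456/37)/38 = 12/37 of each unit of subsidy.

Producer share = 12/37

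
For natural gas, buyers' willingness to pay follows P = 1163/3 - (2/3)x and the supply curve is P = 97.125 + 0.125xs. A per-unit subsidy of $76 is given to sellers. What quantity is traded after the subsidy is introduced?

x' = 463

Pre-subsidy: 1163/3 - (2/3)x = 97.125 + 0.125x gives x* = 367 and P* = 143.
With the subsidy, sellers receive Ps = Pb + 76 for each unit, where Pb is the price buyers pay.
On the curves, Pb = 1163/3 - (2/3)x and Ps = 97.125 + 0.125x; the wedge Ps − Pb = 76 gives 97.125 + 0.125x − (1163/3 - (2/3)x) = 76, so x' = 463.
Then Pb = 1163/3 − (2/3)·463 = 79 and Ps = 97.125 + 0.125·463 = 155.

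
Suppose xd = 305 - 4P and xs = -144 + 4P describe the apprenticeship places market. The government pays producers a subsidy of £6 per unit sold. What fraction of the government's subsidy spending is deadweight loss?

DWL / government spending = 12/185

Pre-subsidy: 305 - 4P = -144 + 4P gives P* = 56.125, x* = 80.5.
With the subsidy, sellers receive Ps = Pb + 6 for each unit, where Pb is the price buyers pay.
Supply in terms of Pb becomes xs = -144 + 4(Pb + 6) = -120 + 4Pb. Setting this equal to demand: 305 - 4Pb = -120 + 4Pb, so Pb = 53.125.
Sellers receive Ps = 53.125 + 6 = 59.125; x' = 305 − 4·53.125 = 92.5.
ΔCS = ½(80.5 + 92.5)(56.125 − 53.125) = 259.5; ΔPS = ½(80.5 + 92.5)(59.125 − 56.125) = 259.5.
Government spending = 6 × 92.5 = 555.
DWL = ½ × 6 × (92.5 − 80.5) = 36; fraction = 36 / 555 = 12/185.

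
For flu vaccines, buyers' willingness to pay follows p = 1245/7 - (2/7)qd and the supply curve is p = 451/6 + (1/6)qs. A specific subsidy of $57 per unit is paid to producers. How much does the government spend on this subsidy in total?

Pre-subsidy: 1245/7 - (2/7)q = 451/6 + (1/6)q gives q* = 227 and p* = 113.
With the subsidy, sellers receive ps = pb + 57 for each unit, where pb is the price buyers pay.
On the curves, pb = 1245/7 - (2/7)q and ps = 451/6 + (1/6)q; the wedge ps − pb = 57 gives 451/6 + (1/6)q − (1245/7 - (2/7)q) = 57, so q' = 353.
Then pb = 1245/7 − (2/7)·353 = 77 and ps = 451/6 + (1/6)·353 = 134.
Government outlay = subsidy × quantity = 57 × 353 = 20121.

Government cost = $20121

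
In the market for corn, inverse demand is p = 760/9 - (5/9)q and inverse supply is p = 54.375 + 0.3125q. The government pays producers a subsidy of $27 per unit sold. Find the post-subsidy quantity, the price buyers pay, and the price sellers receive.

q' = 65.744; buyers pay $47.92; sellers receive $74.92

Pre-subsidy: 760/9 - (5/9)q = 54.375 + 0.3125q gives q* = 34.64 and p* = 65.2.
With the subsidy, sellers receive ps = pb + 27 for each unit, where pb is the price buyers pay.
On the curves, pb = 760/9 - (5/9)q and ps = 54.375 + 0.3125q; the wedge ps − pb = 27 gives 54.375 + 0.3125q − (760/9 - (5/9)q) = 27, so q' = 65.744.
Then pb = 760/9 − (5/9)·65.744 = 47.92 and ps = 54.375 + 0.3125·65.744 = 74.92.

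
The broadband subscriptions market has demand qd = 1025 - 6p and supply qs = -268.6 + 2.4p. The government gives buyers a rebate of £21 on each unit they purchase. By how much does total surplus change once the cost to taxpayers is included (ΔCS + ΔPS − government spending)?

Net change in total surplus = -£378

Pre-subsidy: 1025 - 6p = -268.6 + 2.4p gives p* = 154, q* = 101.
With the rebate, buyers effectively pay pb = ps − 21, where ps is the price sellers receive.
Demand in terms of ps becomes qd = 1025 − 6(ps − 21) = 1151 - 6ps. Setting this equal to supply: 1151 - 6ps = -268.6 + 2.4ps, so ps = 169.
Buyers pay pb = 169 − 21 = 148; q' = -268.6 + 2.4·169 = 137.
ΔCS = ½(101 + 137)(154 − 148) = 714; ΔPS = ½(101 + 137)(169 − 154) = 1785.
Government spending = 21 × 137 = 2877.
Net change = 714 + 1785 − 2877 = -378. The loss equals the DWL triangle ½·21·36.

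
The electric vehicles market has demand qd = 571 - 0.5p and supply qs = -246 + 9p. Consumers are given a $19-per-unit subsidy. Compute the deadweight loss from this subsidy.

Pre-subsidy: 571 - 0.5p = -246 + 9p gives p* = 86, q* = 528.
With the rebate, buyers effectively pay pb = ps − 19, where ps is the price sellers receive.
Demand in terms of ps becomes qd = 571 − 0.5(ps − 19) = 580.5 - 0.5ps. Setting this equal to supply: 580.5 - 0.5ps = -246 + 9ps, so ps = 87.
Buyers pay pb = 87 − 19 = 68; q' = -246 + 9·87 = 537.
The subsidy expands output by 537 − 528 = 9 past the efficient level; on those units the gap between marginal cost and willingness to pay runs from 0 up to 19.
DWL = ½ × 19 × 9 = 85.5.

Deadweight loss = $85.5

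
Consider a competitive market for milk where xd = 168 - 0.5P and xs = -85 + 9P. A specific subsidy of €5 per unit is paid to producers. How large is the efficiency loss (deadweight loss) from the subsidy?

Deadweight loss = 225/38

Pre-subsidy: 168 - 0.5P = -85 + 9P gives P* = 506/19, x* = 2939/19.
With the subsidy, sellers receive Ps = Pb + 5 for each unit, where Pb is the price buyers pay.
Supply in terms of Pb becomes xs = -85 + 9(Pb + 5) = -40 + 9Pb. Setting this equal to demand: 168 - 0.5Pb = -40 + 9Pb, so Pb = 416/19.
Sellers receive Ps = 416/19 + 5 = 511/19; x' = 168 − 0.5·(416/19) = 2984/19.
The subsidy expands output by 2984/19 − 2939/19 = 45/19 past the efficient level; on those units the gap between marginal cost and willingness to pay runs from 0 up to 5.
DWL = ½ × 5 × 45/19 = 225/38.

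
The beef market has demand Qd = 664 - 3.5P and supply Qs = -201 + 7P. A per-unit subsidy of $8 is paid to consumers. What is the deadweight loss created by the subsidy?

Deadweight loss = 224/3

Pre-subsidy: 664 - 3.5P = -201 + 7P gives P* = 1730/21, Q* = 1127/3.
With the rebate, buyers effectively pay Pb = Ps − 8, where Ps is the price sellers receive.
Demand in terms of Ps becomes Qd = 664 − 3.5(Ps − 8) = 692 - 3.5Ps. Setting this equal to supply: 692 - 3.5Ps = -201 + 7Ps, so Ps = 1786/21.
Buyers pay Pb = 1786/21 − 8 = 1618/21; Q' = -201 + 7·(1786/21) = 1183/3.
The subsidy expands output by 1183/3 − 1127/3 = 56/3 past the efficient level; on those units the gap between marginal cost and willingness to pay runs from 0 up to 8.
DWL = ½ × 8 × 56/3 = 224/3.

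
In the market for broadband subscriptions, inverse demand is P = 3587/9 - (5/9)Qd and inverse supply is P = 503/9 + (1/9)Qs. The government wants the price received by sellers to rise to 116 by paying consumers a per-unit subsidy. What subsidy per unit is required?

At a seller price of 116, quantity supplied is -503 + 9·116 = 541.
Buyers absorb 541 only when they pay Pb = 3587/9 − (5/9)·541 = 98.
s = Ps − Pb = 116 − 98 = 18.

Required subsidy s = 18 per unit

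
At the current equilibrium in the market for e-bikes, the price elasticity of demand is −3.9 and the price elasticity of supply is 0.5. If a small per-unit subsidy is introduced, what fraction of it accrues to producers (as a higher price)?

Producer share = 39/44

For a small subsidy around the equilibrium, the benefit split depends on the relative slopes, which at a point are proportional to the elasticities.
Buyer share = εs/(εs + |εd|) = 0.5/(0.5 + 3.9) = 5/44; seller share = |εd|/(εs + |εd|) = 39/44.
So producers capture 39/44 of the subsidy.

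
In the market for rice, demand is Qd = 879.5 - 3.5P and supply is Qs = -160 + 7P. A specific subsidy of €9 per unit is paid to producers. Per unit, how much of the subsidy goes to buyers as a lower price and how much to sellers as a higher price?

Buyers gain €6 per unit; sellers gain €3 per unit

Pre-subsidy: 879.5 - 3.5P = -160 + 7P gives P* = 99, Q* = 533.
With the subsidy, sellers receive Ps = Pb + 9 for each unit, where Pb is the price buyers pay.
Supply in terms of Pb becomes Qs = -160 + 7(Pb + 9) = -97 + 7Pb. Setting this equal to demand: 879.5 - 3.5Pb = -97 + 7Pb, so Pb = 93.
Sellers receive Ps = 93 + 9 = 102; Q' = 879.5 − 3.5·93 = 554.
Buyers' price falls by P* − Pb = 99 − 93 = 6; sellers' price rises by Ps − P* = 102 − 99 = 3.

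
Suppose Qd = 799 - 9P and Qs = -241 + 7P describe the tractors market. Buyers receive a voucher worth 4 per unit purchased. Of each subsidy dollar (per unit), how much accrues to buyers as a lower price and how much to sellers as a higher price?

Buyers gain 1.75 per unit; sellers gain 2.25 per unit

Pre-subsidy: 799 - 9P = -241 + 7P gives P* = 65, Q* = 214.
With the rebate, buyers effectively pay Pb = Ps − 4, where Ps is the price sellers receive.
Demand in terms of Ps becomes Qd = 799 − 9(Ps − 4) = 835 - 9Ps. Setting this equal to supply: 835 - 9Ps = -241 + 7Ps, so Ps = 67.25.
Buyers pay Pb = 67.25 − 4 = 63.25; Q' = -241 + 7·67.25 = 229.75.
Buyers' price falls by P* − Pb = 65 − 63.25 = 1.75; sellers' price rises by Ps − P* = 67.25 − 65 = 2.25.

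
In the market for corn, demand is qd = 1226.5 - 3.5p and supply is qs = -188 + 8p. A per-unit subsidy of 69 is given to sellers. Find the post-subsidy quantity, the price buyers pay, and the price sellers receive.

Pre-subsidy: 1226.5 - 3.5p = -188 + 8p gives p* = 123, q* = 796.
With the subsidy, sellers receive ps = pb + 69 for each unit, where pb is the price buyers pay.
Supply in terms of pb becomes qs = -188 + 8(pb + 69) = 364 + 8pb. Setting this equal to demand: 1226.5 - 3.5pb = 364 + 8pb, so pb = 75.
Sellers receive ps = 75 + 69 = 144; q' = 1226.5 − 3.5·75 = 964.

q' = 964; buyers pay 75; sellers receive 144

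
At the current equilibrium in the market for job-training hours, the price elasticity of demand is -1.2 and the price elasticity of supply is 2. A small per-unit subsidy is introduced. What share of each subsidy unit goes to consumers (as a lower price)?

For a small subsidy around the equilibrium, the benefit split depends on the relative slopes, which at a point are proportional to the elasticities.
Buyer share = εs/(εs + |εd|) = 2/(2 + 1.2) = 0.625; seller share = |εd|/(εs + |εd|) = 0.375.

Consumer share = 0.625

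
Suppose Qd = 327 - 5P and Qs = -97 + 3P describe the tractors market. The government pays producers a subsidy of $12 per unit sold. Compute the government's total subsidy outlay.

Pre-subsidy: 327 - 5P = -97 + 3P gives P* = 53, Q* = 62.
With the subsidy, sellers receive Ps = Pb + 12 for each unit, where Pb is the price buyers pay.
Supply in terms of Pb becomes Qs = -97 + 3(Pb + 12) = -61 + 3Pb. Setting this equal to demand: 327 - 5Pb = -61 + 3Pb, so Pb = 48.5.
Sellers receive Ps = 48.5 + 12 = 60.5; Q' = 327 − 5·48.5 = 84.5.
Government outlay = subsidy × quantity = 12 × 84.5 = 1014.

Government cost = $1014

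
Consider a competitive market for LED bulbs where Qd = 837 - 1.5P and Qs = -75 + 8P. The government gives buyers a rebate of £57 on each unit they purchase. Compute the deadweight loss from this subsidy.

Pre-subsidy: 837 - 1.5P = -75 + 8P gives P* = 96, Q* = 693.
With the rebate, buyers effectively pay Pb = Ps − 57, where Ps is the price sellers receive.
Demand in terms of Ps becomes Qd = 837 − 1.5(Ps − 57) = 922.5 - 1.5Ps. Setting this equal to supply: 922.5 - 1.5Ps = -75 + 8Ps, so Ps = 105.
Buyers pay Pb = 105 − 57 = 48; Q' = -75 + 8·105 = 765.
The subsidy expands output by 765 − 693 = 72 past the efficient level; on those units the gap between marginal cost and willingness to pay runs from 0 up to 57.
DWL = ½ × 57 × 72 = 2052.

Deadweight loss = £2052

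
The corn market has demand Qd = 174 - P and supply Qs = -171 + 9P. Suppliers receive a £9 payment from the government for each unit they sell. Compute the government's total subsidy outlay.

Government cost = £1328.4

Pre-subsidy: 174 - P = -171 + 9P gives P* = 34.5, Q* = 139.5.
With the subsidy, sellers receive Ps = Pb + 9 for each unit, where Pb is the price buyers pay.
Supply in terms of Pb becomes Qs = -171 + 9(Pb + 9) = -90 + 9Pb. Setting this equal to demand: 174 - Pb = -90 + 9Pb, so Pb = 26.4.
Sellers receive Ps = 26.4 + 9 = 35.4; Q' = 174 − 1·26.4 = 147.6.
Government outlay = subsidy × quantity = 9 × 147.6 = 1328.4.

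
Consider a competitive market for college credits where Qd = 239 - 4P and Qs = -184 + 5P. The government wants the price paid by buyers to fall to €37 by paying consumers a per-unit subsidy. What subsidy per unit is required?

Required subsidy s = €18 per unit

At a buyer price of 37, quantity demanded is 239 − 4·37 = 91.
Sellers supply 91 only when they receive Ps with -184 + 5·Ps = 91, i.e. Ps = 55.
s = Ps − Pb = 55 − 37 = 18.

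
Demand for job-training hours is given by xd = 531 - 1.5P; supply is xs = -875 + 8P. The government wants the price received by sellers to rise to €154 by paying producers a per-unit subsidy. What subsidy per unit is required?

Required subsidy s = €38 per unit

At a seller price of 154, quantity supplied is -875 + 8·154 = 357.
Buyers absorb 357 only when they pay Pb with 531 − 1.5·Pb = 357, i.e. Pb = 116.
s = Ps − Pb = 154 − 116 = 38.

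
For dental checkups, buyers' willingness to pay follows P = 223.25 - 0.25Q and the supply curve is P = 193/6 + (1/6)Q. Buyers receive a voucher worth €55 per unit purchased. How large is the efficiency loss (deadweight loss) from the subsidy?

Deadweight loss = €3630

Pre-subsidy: 223.25 - 0.25Q = 193/6 + (1/6)Q gives Q* = 458.6 and P* = 108.6.
With the rebate, buyers effectively pay Pb = Ps − 55, where Ps is the price sellers receive.
On the curves, Pb = 223.25 - 0.25Q and Ps = 193/6 + (1/6)Q; the wedge Ps − Pb = 55 gives 193/6 + (1/6)Q − (223.25 - 0.25Q) = 55, so Q' = 590.6.
Then Pb = 223.25 − 0.25·590.6 = 75.6 and Ps = 193/6 + (1/6)·590.6 = 130.6.
The subsidy expands output by 590.6 − 458.6 = 132 past the efficient level; on those units the gap between marginal cost and willingness to pay runs from 0 up to 55.
DWL = ½ × 55 × 132 = 3630.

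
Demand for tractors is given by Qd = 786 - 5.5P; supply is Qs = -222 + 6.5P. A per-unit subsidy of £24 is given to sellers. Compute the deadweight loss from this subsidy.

Deadweight loss = £858

Pre-subsidy: 786 - 5.5P = -222 + 6.5P gives P* = 84, Q* = 324.
With the subsidy, sellers receive Ps = Pb + 24 for each unit, where Pb is the price buyers pay.
Supply in terms of Pb becomes Qs = -222 + 6.5(Pb + 24) = -66 + 6.5Pb. Setting this equal to demand: 786 - 5.5Pb = -66 + 6.5Pb, so Pb = 71.
Sellers receive Ps = 71 + 24 = 95; Q' = 786 − 5.5·71 = 395.5.
The subsidy expands output by 395.5 − 324 = 71.5 past the efficient level; on those units the gap between marginal cost and willingness to pay runs from 0 up to 24.
DWL = ½ × 24 × 71.5 = 858.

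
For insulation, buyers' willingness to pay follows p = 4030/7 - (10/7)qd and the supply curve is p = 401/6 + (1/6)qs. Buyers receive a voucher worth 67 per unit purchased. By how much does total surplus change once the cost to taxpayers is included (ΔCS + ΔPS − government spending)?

Pre-subsidy: 4030/7 - (10/7)q = 401/6 + (1/6)q gives q* = 319 and p* = 120.
With the rebate, buyers effectively pay pb = ps − 67, where ps is the price sellers receive.
On the curves, pb = 4030/7 - (10/7)q and ps = 401/6 + (1/6)q; the wedge ps − pb = 67 gives 401/6 + (1/6)q − (4030/7 - (10/7)q) = 67, so q' = 361.
Then pb = 4030/7 − (10/7)·361 = 60 and ps = 401/6 + (1/6)·361 = 127.
ΔCS = ½(319 + 361)(120 − 60) = 20400; ΔPS = ½(319 + 361)(127 − 120) = 2380.
Government spending = 67 × 361 = 24187.
Net change = 20400 + 2380 − 24187 = -1407. The loss equals the DWL triangle ½·67·42.

Net change in total surplus = -1407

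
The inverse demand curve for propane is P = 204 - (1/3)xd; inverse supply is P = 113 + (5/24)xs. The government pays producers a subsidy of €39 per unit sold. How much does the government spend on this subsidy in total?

Government cost = €9360

Pre-subsidy: 204 - (1/3)x = 113 + (5/24)x gives x* = 168 and P* = 148.
With the subsidy, sellers receive Ps = Pb + 39 for each unit, where Pb is the price buyers pay.
On the curves, Pb = 204 - (1/3)x and Ps = 113 + (5/24)x; the wedge Ps − Pb = 39 gives 113 + (5/24)x − (204 - (1/3)x) = 39, so x' = 240.
Then Pb = 204 − (1/3)·240 = 124 and Ps = 113 + (5/24)·240 = 163.
Government outlay = subsidy × quantity = 39 × 240 = 9360.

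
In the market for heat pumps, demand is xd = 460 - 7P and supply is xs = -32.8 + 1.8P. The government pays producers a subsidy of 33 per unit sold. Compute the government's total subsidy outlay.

Government cost = 3803.25

Pre-subsidy: 460 - 7P = -32.8 + 1.8P gives P* = 56, x* = 68.
With the subsidy, sellers receive Ps = Pb + 33 for each unit, where Pb is the price buyers pay.
Supply in terms of Pb becomes xs = -32.8 + 1.8(Pb + 33) = 26.6 + 1.8Pb. Setting this equal to demand: 460 - 7Pb = 26.6 + 1.8Pb, so Pb = 49.25.
Sellers receive Ps = 49.25 + 33 = 82.25; x' = 460 − 7·49.25 = 115.25.
Government outlay = subsidy × quantity = 33 × 115.25 = 3803.25.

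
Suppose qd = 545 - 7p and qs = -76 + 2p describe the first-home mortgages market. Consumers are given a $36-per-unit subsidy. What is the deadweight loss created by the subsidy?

Deadweight loss = $1008

Pre-subsidy: 545 - 7p = -76 + 2p gives p* = 69, q* = 62.
With the rebate, buyers effectively pay pb = ps − 36, where ps is the price sellers receive.
Demand in terms of ps becomes qd = 545 − 7(ps − 36) = 797 - 7ps. Setting this equal to supply: 797 - 7ps = -76 + 2ps, so ps = 97.
Buyers pay pb = 97 − 36 = 61; q' = -76 + 2·97 = 118.
The subsidy expands output by 118 − 62 = 56 past the efficient level; on those units the gap between marginal cost and willingness to pay runs from 0 up to 36.
DWL = ½ × 36 × 56 = 1008.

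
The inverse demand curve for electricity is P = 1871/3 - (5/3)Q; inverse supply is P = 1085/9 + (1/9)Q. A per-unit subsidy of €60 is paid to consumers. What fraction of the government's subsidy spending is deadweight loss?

DWL / government spending = 135/2534

Pre-subsidy: 1871/3 - (5/3)Q = 1085/9 + (1/9)Q gives Q* = 283 and P* = 152.
With the rebate, buyers effectively pay Pb = Ps − 60, where Ps is the price sellers receive.
On the curves, Pb = 1871/3 - (5/3)Q and Ps = 1085/9 + (1/9)Q; the wedge Ps − Pb = 60 gives 1085/9 + (1/9)Q − (1871/3 - (5/3)Q) = 60, so Q' = 316.75.
Then Pb = 1871/3 − (5/3)·316.75 = 95.75 and Ps = 1085/9 + (1/9)·316.75 = 155.75.
ΔCS = ½(283 + 316.75)(152 − 95.75) = 16867.96875; ΔPS = ½(283 + 316.75)(155.75 − 152) = 1124.53125.
Government spending = 60 × 316.75 = 19005.
DWL = ½ × 60 × (316.75 − 283) = 1012.5; fraction = 1012.5 / 19005 = 135/2534.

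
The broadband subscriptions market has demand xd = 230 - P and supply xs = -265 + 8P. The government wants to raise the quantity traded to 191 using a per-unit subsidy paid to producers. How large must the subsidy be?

Required subsidy s = 18 per unit

At x = 191, invert demand for the buyer price: Pb = (230 − 191)/1 = 39; invert supply for the seller price: Ps = (191 − (-265))/8 = 57.
The subsidy must fill the gap: s = Ps − Pb = 57 − 39 = 18.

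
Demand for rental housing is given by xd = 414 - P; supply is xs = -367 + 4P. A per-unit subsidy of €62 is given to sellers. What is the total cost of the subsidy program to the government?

Government cost = €19058.8

Pre-subsidy: 414 - P = -367 + 4P gives P* = 156.2, x* = 257.8.
With the subsidy, sellers receive Ps = Pb + 62 for each unit, where Pb is the price buyers pay.
Supply in terms of Pb becomes xs = -367 + 4(Pb + 62) = -119 + 4Pb. Setting this equal to demand: 414 - Pb = -119 + 4Pb, so Pb = 106.6.
Sellers receive Ps = 106.6 + 62 = 168.6; x' = 414 − 1·106.6 = 307.4.
Government outlay = subsidy × quantity = 62 × 307.4 = 19058.8.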